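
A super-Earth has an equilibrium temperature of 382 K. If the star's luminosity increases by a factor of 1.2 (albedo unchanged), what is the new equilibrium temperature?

T_eq ≈ 400 K

T_eq ∝ L^(1/4) · d^(−1/2).
T′ = 382 × 1.2^(1/4) = 400 K.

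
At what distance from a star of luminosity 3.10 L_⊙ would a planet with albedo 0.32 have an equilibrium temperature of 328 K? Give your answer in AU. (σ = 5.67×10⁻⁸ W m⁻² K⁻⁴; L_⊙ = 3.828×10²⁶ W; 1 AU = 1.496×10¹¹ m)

d ≈ 1.05 AU

L = 3.10 × 3.828×10²⁶ = 1.19×10²⁷ W.
From T_eq⁴ = L(1−A)/(16πσd²): d = √[L(1−A)/(16πσT_eq⁴)].
d = √[1.19×10²⁷ × 0.68 / (16π × 5.67×10⁻⁸ × (328)⁴)] = 1.56×10¹¹ m = 1.05 AU.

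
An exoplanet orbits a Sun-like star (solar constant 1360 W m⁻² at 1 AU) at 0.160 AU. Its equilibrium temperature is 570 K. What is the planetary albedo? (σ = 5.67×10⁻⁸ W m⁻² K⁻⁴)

A ≈ 0.55

Flux at 0.160 AU: S = 1360/0.160² = 5.31×10⁴ W m⁻².
From T_eq⁴ = S(1−A)/(4σ): 1−A = 4σT_eq⁴/S.
1−A = 4 × 5.67×10⁻⁸ × (570)⁴ / 5.31×10⁴ = 0.451.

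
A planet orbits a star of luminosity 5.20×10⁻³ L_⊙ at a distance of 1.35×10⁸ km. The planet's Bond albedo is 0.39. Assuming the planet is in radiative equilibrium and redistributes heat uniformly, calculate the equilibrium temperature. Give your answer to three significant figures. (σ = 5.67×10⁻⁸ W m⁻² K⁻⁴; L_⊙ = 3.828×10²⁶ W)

d = 1.35×10⁸ km = 1.35×10¹¹ m.
L = 5.20×10⁻³ × 3.828×10²⁶ = 1.99×10²⁴ W.
Flux: S = L/(4πd²) = 1.99×10²⁴/(4π×(1.35×10¹¹)²) = 8.69 W m⁻².
Energy balance: absorbed = emitted ⇒ πR²·S(1−A) = 4πR²·σT_eq⁴, so T_eq⁴ = S(1−A)/(4σ).
T_eq = [8.69 × 0.61 / (4 × 5.67×10⁻⁸)]^(1/4) = (2.34×10⁷)^(1/4) = 69.5 K.

T_eq ≈ 69.5 K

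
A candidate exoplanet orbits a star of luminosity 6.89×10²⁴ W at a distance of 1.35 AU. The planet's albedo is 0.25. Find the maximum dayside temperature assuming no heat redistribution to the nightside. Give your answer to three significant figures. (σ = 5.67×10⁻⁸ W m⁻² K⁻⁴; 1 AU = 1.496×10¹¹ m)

T_ss ≈ 115 K

d = 1.35 AU = 2.02×10¹¹ m.
Flux: S = L/(4πd²) = 6.89×10²⁴/(4π×(2.02×10¹¹)²) = 13.4 W m⁻².
With no redistribution each surface element balances locally: S(1−A) = σT⁴.
T = [13.4 × 0.75 / 5.67×10⁻⁸]^(1/4) = (1.78×10⁸)^(1/4) = 115 K.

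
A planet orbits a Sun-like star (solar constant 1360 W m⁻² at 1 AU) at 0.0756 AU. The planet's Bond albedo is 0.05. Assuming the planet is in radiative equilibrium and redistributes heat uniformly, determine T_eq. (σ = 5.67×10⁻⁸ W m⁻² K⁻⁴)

Flux at 0.0756 AU: S = 1360/0.0756² = 2.38×10⁵ W m⁻².
Energy balance: absorbed = emitted ⇒ πR²·S(1−A) = 4πR²·σT_eq⁴, so T_eq⁴ = S(1−A)/(4σ).
T_eq = [2.38×10⁵ × 0.95 / (4 × 5.67×10⁻⁸)]^(1/4) = (9.97×10¹¹)^(1/4) = 999 K.

T_eq ≈ 999 K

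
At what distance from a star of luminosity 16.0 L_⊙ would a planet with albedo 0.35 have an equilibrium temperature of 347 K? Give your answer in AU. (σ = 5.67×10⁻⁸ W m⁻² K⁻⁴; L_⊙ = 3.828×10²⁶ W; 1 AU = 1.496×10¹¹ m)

d ≈ 2.07 AU

L = 16.0 × 3.828×10²⁶ = 6.12×10²⁷ W.
From T_eq⁴ = L(1−A)/(16πσd²): d = √[L(1−A)/(16πσT_eq⁴)].
d = √[6.12×10²⁷ × 0.65 / (16π × 5.67×10⁻⁸ × (347)⁴)] = 3.10×10¹¹ m = 2.07 AU.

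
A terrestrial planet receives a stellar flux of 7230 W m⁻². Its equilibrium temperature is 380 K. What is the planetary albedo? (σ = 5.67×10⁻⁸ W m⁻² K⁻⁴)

From T_eq⁴ = S(1−A)/(4σ): 1−A = 4σT_eq⁴/S.
1−A = 4 × 5.67×10⁻⁸ × (380)⁴ / 7230 = 0.654.

A ≈ 0.35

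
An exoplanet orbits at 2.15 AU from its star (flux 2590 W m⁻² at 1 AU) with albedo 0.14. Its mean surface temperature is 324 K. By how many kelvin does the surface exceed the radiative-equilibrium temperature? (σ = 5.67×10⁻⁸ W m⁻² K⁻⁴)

ΔT ≈ 109.3 K

S = 2590/2.15² = 560.3 W m⁻².
T_eq = [S(1−A)/(4σ)]^(1/4) = [560.3×0.86/(4×5.67×10⁻⁸)]^(1/4) = 214.7 K.
ΔT = T_surf − T_eq = 324 − 214.7.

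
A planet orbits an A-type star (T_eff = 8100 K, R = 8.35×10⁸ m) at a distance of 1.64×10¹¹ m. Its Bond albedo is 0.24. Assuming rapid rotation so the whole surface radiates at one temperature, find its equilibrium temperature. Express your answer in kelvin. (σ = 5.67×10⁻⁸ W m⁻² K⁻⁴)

L = 4πR_⋆²σT_⋆⁴ = 4π(8.35×10⁸)² × 5.67×10⁻⁸ × (8100)⁴ = 2.14×10²⁷ W.
S = L/(4πd²) = 6330 W m⁻².
Energy balance: absorbed = emitted ⇒ πR²·S(1−A) = 4πR²·σT_eq⁴, so T_eq⁴ = S(1−A)/(4σ).
T_eq = [6330 × 0.76 / (4 × 5.67×10⁻⁸)]^(1/4) = (2.12×10¹⁰)^(1/4) = 382 K.

T_eq ≈ 382 K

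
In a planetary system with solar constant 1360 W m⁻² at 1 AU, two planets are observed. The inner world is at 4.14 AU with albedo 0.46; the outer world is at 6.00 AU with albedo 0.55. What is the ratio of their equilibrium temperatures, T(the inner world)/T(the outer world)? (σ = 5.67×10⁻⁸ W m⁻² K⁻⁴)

T₁/T₂ ≈ 1.260

T_eq = [S₀(1−A)/(4σd²)]^(1/4), so T ∝ (1−A)^(1/4) / √d.
T₁ = [1360×0.54/(4×5.67×10⁻⁸×4.14²)]^(1/4) = 117.24 K.
T₂ = [1360×0.45/(4×5.67×10⁻⁸×6.00²)]^(1/4) = 93.05 K.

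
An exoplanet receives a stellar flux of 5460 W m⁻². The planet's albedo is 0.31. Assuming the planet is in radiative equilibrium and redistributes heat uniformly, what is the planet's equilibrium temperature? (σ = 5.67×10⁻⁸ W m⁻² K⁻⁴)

Energy balance: absorbed = emitted ⇒ πR²·S(1−A) = 4πR²·σT_eq⁴, so T_eq⁴ = S(1−A)/(4σ).
T_eq = [5460 × 0.69 / (4 × 5.67×10⁻⁸)]^(1/4) = (1.66×10¹⁰)^(1/4) = 359 K.

T_eq ≈ 359 K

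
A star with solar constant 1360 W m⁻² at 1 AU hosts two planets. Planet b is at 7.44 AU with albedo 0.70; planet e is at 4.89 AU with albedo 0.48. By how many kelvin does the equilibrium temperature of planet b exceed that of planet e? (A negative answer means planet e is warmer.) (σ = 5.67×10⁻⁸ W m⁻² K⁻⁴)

ΔT ≈ -31.4 K

T_eq = [S₀(1−A)/(4σd²)]^(1/4), so T ∝ (1−A)^(1/4) / √d.
T₁ = [1360×0.30/(4×5.67×10⁻⁸×7.44²)]^(1/4) = 75.50 K.
T₂ = [1360×0.52/(4×5.67×10⁻⁸×4.89²)]^(1/4) = 106.86 K.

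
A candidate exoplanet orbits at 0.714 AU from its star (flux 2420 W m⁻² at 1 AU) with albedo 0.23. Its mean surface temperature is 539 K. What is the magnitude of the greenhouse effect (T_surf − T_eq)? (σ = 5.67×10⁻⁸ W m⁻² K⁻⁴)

ΔT ≈ 182.7 K

S = 2420/0.714² = 4747 W m⁻².
T_eq = [S(1−A)/(4σ)]^(1/4) = [4747×0.77/(4×5.67×10⁻⁸)]^(1/4) = 356.3 K.
ΔT = T_surf − T_eq = 539 − 356.3.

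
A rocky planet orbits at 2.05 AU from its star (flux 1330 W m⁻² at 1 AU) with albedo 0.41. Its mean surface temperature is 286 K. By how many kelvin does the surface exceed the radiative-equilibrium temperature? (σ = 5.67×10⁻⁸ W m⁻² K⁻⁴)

S = 1330/2.05² = 316.5 W m⁻².
T_eq = [S(1−A)/(4σ)]^(1/4) = [316.5×0.59/(4×5.67×10⁻⁸)]^(1/4) = 169.4 K.
ΔT = T_surf − T_eq = 286 − 169.4.

ΔT ≈ 116.6 K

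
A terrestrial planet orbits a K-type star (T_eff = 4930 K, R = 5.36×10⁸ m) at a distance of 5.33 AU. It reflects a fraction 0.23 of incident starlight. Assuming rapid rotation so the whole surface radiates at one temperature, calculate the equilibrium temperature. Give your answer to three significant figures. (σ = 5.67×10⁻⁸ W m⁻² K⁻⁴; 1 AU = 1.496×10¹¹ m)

d = 5.33 AU = 7.97×10¹¹ m.
L = 4πR_⋆²σT_⋆⁴ = 4π(5.36×10⁸)² × 5.67×10⁻⁸ × (4930)⁴ = 1.21×10²⁶ W.
S = L/(4πd²) = 15.1 W m⁻².
Energy balance: absorbed = emitted ⇒ πR²·S(1−A) = 4πR²·σT_eq⁴, so T_eq⁴ = S(1−A)/(4σ).
T_eq = [15.1 × 0.77 / (4 × 5.67×10⁻⁸)]^(1/4) = (5.14×10⁷)^(1/4) = 84.7 K.

T_eq ≈ 84.7 K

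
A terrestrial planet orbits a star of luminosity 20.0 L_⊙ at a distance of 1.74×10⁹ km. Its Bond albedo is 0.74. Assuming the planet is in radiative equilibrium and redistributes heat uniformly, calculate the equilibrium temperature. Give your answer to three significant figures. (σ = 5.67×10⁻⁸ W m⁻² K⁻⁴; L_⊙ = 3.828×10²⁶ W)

d = 1.74×10⁹ km = 1.74×10¹² m.
L = 20.0 × 3.828×10²⁶ = 7.66×10²⁷ W.
Flux: S = L/(4πd²) = 7.66×10²⁷/(4π×(1.74×10¹²)²) = 201 W m⁻².
Energy balance: absorbed = emitted ⇒ πR²·S(1−A) = 4πR²·σT_eq⁴, so T_eq⁴ = S(1−A)/(4σ).
T_eq = [201 × 0.26 / (4 × 5.67×10⁻⁸)]^(1/4) = (2.31×10⁸)^(1/4) = 123 K.

T_eq ≈ 123 K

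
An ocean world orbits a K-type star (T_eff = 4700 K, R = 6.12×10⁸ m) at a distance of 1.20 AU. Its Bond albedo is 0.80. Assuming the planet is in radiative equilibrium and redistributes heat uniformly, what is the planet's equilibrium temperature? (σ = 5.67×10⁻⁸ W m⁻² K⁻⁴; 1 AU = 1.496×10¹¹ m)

d = 1.20 AU = 1.80×10¹¹ m.
L = 4πR_⋆²σT_⋆⁴ = 4π(6.12×10⁸)² × 5.67×10⁻⁸ × (4700)⁴ = 1.30×10²⁶ W.
S = L/(4πd²) = 322 W m⁻².
Energy balance: absorbed = emitted ⇒ πR²·S(1−A) = 4πR²·σT_eq⁴, so T_eq⁴ = S(1−A)/(4σ).
T_eq = [322 × 0.20 / (4 × 5.67×10⁻⁸)]^(1/4) = (2.84×10⁸)^(1/4) = 130 K.

T_eq ≈ 130 K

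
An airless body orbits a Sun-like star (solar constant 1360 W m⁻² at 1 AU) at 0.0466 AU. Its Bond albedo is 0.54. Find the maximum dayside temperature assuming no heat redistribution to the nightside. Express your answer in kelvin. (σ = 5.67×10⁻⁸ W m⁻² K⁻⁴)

T_ss ≈ 1500 K

Flux at 0.0466 AU: S = 1360/0.0466² = 6.26×10⁵ W m⁻².
With no redistribution each surface element balances locally: S(1−A) = σT⁴.
T = [6.26×10⁵ × 0.46 / 5.67×10⁻⁸]^(1/4) = (5.08×10¹²)^(1/4) = 1500 K.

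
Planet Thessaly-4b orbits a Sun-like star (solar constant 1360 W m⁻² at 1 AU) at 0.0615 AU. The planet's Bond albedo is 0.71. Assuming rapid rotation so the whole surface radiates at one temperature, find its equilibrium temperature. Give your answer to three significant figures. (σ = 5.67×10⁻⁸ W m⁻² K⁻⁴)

T_eq ≈ 823 K

Flux at 0.0615 AU: S = 1360/0.0615² = 3.60×10⁵ W m⁻².
Energy balance: absorbed = emitted ⇒ πR²·S(1−A) = 4πR²·σT_eq⁴, so T_eq⁴ = S(1−A)/(4σ).
T_eq = [3.60×10⁵ × 0.29 / (4 × 5.67×10⁻⁸)]^(1/4) = (4.60×10¹¹)^(1/4) = 823 K.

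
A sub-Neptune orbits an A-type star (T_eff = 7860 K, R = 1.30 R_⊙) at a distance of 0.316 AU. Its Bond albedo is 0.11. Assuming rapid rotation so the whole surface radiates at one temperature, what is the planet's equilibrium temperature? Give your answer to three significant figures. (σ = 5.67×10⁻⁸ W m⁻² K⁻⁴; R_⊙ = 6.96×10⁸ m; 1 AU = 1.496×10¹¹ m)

T_eq ≈ 747 K

R_⋆ = 1.30 × 6.96×10⁸ = 9.05×10⁸ m.
d = 0.316 AU = 4.73×10¹⁰ m.
L = 4πR_⋆²σT_⋆⁴ = 4π(9.05×10⁸)² × 5.67×10⁻⁸ × (7860)⁴ = 2.23×10²⁷ W.
S = L/(4πd²) = 7.93×10⁴ W m⁻².
Energy balance: absorbed = emitted ⇒ πR²·S(1−A) = 4πR²·σT_eq⁴, so T_eq⁴ = S(1−A)/(4σ).
T_eq = [7.93×10⁴ × 0.89 / (4 × 5.67×10⁻⁸)]^(1/4) = (3.11×10¹¹)^(1/4) = 747 K.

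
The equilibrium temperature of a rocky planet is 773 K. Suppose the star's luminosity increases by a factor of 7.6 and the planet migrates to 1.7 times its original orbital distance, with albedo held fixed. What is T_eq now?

T_eq ≈ 984 K

T_eq ∝ L^(1/4) · d^(−1/2).
T′ = 773 × 7.6^(1/4) / 1.7^(1/2) = 984 K.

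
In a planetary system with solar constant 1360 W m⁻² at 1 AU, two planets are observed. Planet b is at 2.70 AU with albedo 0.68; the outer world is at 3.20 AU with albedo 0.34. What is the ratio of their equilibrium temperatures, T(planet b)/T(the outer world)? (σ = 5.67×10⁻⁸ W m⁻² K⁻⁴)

T_eq = [S₀(1−A)/(4σd²)]^(1/4), so T ∝ (1−A)^(1/4) / √d.
T₁ = [1360×0.32/(4×5.67×10⁻⁸×2.70²)]^(1/4) = 127.37 K.
T₂ = [1360×0.66/(4×5.67×10⁻⁸×3.20²)]^(1/4) = 140.21 K.

T₁/T₂ ≈ 0.908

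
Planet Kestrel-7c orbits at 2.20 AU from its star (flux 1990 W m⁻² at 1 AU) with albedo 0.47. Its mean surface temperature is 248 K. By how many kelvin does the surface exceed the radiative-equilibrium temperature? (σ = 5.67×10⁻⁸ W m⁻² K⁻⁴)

ΔT ≈ 71.9 K

S = 1990/2.20² = 411.2 W m⁻².
T_eq = [S(1−A)/(4σ)]^(1/4) = [411.2×0.53/(4×5.67×10⁻⁸)]^(1/4) = 176.1 K.
ΔT = T_surf − T_eq = 248 − 176.1.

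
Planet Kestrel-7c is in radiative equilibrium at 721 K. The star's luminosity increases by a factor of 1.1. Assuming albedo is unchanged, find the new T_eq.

T_eq ∝ L^(1/4) · d^(−1/2).
T′ = 721 × 1.1^(1/4) = 738 K.

T_eq ≈ 738 K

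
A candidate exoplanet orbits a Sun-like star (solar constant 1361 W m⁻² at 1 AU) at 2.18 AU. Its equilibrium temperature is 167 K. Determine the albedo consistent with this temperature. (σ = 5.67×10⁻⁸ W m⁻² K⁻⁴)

Flux at 2.18 AU: S = 1361/2.18² = 286 W m⁻².
From T_eq⁴ = S(1−A)/(4σ): 1−A = 4σT_eq⁴/S.
1−A = 4 × 5.67×10⁻⁸ × (167)⁴ / 286 = 0.616.

A ≈ 0.38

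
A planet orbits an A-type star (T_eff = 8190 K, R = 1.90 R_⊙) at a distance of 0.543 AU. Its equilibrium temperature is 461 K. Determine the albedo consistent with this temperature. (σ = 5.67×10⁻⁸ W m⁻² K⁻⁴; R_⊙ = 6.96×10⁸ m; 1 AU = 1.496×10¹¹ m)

A ≈ 0.85

R_⋆ = 1.90 × 6.96×10⁸ = 1.32×10⁹ m.
d = 0.543 AU = 8.12×10¹⁰ m.
L = 4πR_⋆²σT_⋆⁴ = 4π(1.32×10⁹)² × 5.67×10⁻⁸ × (8190)⁴ = 5.61×10²⁷ W.
S = L/(4πd²) = 6.76×10⁴ W m⁻².
From T_eq⁴ = S(1−A)/(4σ): 1−A = 4σT_eq⁴/S.
1−A = 4 × 5.67×10⁻⁸ × (461)⁴ / 6.76×10⁴ = 0.152.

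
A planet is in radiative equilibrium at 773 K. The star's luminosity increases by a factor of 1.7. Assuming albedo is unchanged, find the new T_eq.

T_eq ≈ 883 K

T_eq ∝ L^(1/4) · d^(−1/2).
T′ = 773 × 1.7^(1/4) = 883 K.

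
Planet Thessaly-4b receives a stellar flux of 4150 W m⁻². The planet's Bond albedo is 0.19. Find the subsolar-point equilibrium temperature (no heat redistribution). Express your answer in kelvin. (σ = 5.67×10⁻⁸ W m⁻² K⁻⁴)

At the subsolar point the surface absorbs S(1−A) and emits σT⁴ per unit area — no factor of 4, since only the local patch is in balance.
T = [4150 × 0.81 / 5.67×10⁻⁸]^(1/4) = (5.93×10¹⁰)^(1/4) = 493 K.

T_ss ≈ 493 K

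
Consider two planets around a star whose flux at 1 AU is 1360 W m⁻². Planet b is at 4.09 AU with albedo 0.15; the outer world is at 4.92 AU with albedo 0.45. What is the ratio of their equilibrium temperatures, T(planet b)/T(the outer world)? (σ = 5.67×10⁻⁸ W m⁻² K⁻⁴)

T_eq = [S₀(1−A)/(4σd²)]^(1/4), so T ∝ (1−A)^(1/4) / √d.
T₁ = [1360×0.85/(4×5.67×10⁻⁸×4.09²)]^(1/4) = 132.12 K.
T₂ = [1360×0.55/(4×5.67×10⁻⁸×4.92²)]^(1/4) = 108.04 K.

T₁/T₂ ≈ 1.223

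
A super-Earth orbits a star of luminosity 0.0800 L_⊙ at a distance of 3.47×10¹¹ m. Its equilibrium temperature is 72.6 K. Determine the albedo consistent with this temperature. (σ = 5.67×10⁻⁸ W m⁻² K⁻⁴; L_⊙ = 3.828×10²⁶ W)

L = 0.0800 × 3.828×10²⁶ = 3.06×10²⁵ W.
Flux: S = L/(4πd²) = 3.06×10²⁵/(4π×(3.47×10¹¹)²) = 20.2 W m⁻².
From T_eq⁴ = S(1−A)/(4σ): 1−A = 4σT_eq⁴/S.
1−A = 4 × 5.67×10⁻⁸ × (72.6)⁴ / 20.2 = 0.311.

A ≈ 0.69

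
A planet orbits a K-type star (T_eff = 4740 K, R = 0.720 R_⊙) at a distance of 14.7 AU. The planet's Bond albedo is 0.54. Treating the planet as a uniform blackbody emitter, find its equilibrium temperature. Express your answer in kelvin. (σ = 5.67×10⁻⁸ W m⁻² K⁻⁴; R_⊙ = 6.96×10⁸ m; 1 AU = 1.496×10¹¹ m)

R_⋆ = 0.720 × 6.96×10⁸ = 5.01×10⁸ m.
d = 14.7 AU = 2.20×10¹² m.
L = 4πR_⋆²σT_⋆⁴ = 4π(5.01×10⁸)² × 5.67×10⁻⁸ × (4740)⁴ = 9.03×10²⁵ W.
S = L/(4πd²) = 1.49 W m⁻².
Energy balance: absorbed = emitted ⇒ πR²·S(1−A) = 4πR²·σT_eq⁴, so T_eq⁴ = S(1−A)/(4σ).
T_eq = [1.49 × 0.46 / (4 × 5.67×10⁻⁸)]^(1/4) = (3.01×10⁶)^(1/4) = 41.7 K.

T_eq ≈ 41.7 K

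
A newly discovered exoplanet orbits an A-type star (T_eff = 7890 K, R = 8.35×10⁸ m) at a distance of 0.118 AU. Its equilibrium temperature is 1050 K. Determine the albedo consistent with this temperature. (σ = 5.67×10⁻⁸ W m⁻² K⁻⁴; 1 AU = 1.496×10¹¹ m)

A ≈ 0.44

d = 0.118 AU = 1.77×10¹⁰ m.
L = 4πR_⋆²σT_⋆⁴ = 4π(8.35×10⁸)² × 5.67×10⁻⁸ × (7890)⁴ = 1.93×10²⁷ W.
S = L/(4πd²) = 4.92×10⁵ W m⁻².
From T_eq⁴ = S(1−A)/(4σ): 1−A = 4σT_eq⁴/S.
1−A = 4 × 5.67×10⁻⁸ × (1050)⁴ / 4.92×10⁵ = 0.561.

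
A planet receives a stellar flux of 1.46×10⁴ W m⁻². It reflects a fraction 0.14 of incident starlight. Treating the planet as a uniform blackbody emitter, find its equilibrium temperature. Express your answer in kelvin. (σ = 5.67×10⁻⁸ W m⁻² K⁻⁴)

T_eq ≈ 485 K

Energy balance: absorbed = emitted ⇒ πR²·S(1−A) = 4πR²·σT_eq⁴, so T_eq⁴ = S(1−A)/(4σ).
T_eq = [1.46×10⁴ × 0.86 / (4 × 5.67×10⁻⁸)]^(1/4) = (5.54×10¹⁰)^(1/4) = 485 K.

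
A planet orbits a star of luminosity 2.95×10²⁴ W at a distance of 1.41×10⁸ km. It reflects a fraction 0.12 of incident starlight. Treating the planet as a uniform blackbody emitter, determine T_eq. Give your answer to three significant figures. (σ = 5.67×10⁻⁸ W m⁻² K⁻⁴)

d = 1.41×10⁸ km = 1.41×10¹¹ m.
Flux: S = L/(4πd²) = 2.95×10²⁴/(4π×(1.41×10¹¹)²) = 11.8 W m⁻².
Energy balance: absorbed = emitted ⇒ πR²·S(1−A) = 4πR²·σT_eq⁴, so T_eq⁴ = S(1−A)/(4σ).
T_eq = [11.8 × 0.88 / (4 × 5.67×10⁻⁸)]^(1/4) = (4.58×10⁷)^(1/4) = 82.3 K.

T_eq ≈ 82.3 K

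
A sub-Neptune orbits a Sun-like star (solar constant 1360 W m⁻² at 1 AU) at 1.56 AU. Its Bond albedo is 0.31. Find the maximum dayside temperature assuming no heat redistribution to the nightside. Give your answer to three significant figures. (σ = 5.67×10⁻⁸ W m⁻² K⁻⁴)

Flux at 1.56 AU: S = 1360/1.56² = 559 W m⁻².
With no redistribution each surface element balances locally: S(1−A) = σT⁴.
T = [559 × 0.69 / 5.67×10⁻⁸]^(1/4) = (6.80×10⁹)^(1/4) = 287 K.

T_ss ≈ 287 K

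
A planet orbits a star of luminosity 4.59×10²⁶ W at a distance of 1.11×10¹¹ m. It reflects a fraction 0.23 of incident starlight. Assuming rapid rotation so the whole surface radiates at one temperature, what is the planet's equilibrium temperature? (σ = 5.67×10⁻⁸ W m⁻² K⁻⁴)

Flux: S = L/(4πd²) = 4.59×10²⁶/(4π×(1.11×10¹¹)²) = 2960 W m⁻².
Energy balance: absorbed = emitted ⇒ πR²·S(1−A) = 4πR²·σT_eq⁴, so T_eq⁴ = S(1−A)/(4σ).
T_eq = [2960 × 0.77 / (4 × 5.67×10⁻⁸)]^(1/4) = (1.01×10¹⁰)^(1/4) = 317 K.

T_eq ≈ 317 K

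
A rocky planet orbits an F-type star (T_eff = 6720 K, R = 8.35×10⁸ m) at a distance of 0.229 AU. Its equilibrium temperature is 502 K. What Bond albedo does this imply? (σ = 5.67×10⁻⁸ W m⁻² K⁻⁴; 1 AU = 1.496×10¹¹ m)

d = 0.229 AU = 3.43×10¹⁰ m.
L = 4πR_⋆²σT_⋆⁴ = 4π(8.35×10⁸)² × 5.67×10⁻⁸ × (6720)⁴ = 1.01×10²⁷ W.
S = L/(4πd²) = 6.87×10⁴ W m⁻².
From T_eq⁴ = S(1−A)/(4σ): 1−A = 4σT_eq⁴/S.
1−A = 4 × 5.67×10⁻⁸ × (502)⁴ / 6.87×10⁴ = 0.210.

A ≈ 0.79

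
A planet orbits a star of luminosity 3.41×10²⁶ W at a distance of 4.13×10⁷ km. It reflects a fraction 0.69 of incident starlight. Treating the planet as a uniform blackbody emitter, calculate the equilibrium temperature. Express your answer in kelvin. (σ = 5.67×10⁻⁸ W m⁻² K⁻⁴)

d = 4.13×10⁷ km = 4.13×10¹⁰ m.
Flux: S = L/(4πd²) = 3.41×10²⁶/(4π×(4.13×10¹⁰)²) = 1.59×10⁴ W m⁻².
Energy balance: absorbed = emitted ⇒ πR²·S(1−A) = 4πR²·σT_eq⁴, so T_eq⁴ = S(1−A)/(4σ).
T_eq = [1.59×10⁴ × 0.31 / (4 × 5.67×10⁻⁸)]^(1/4) = (2.17×10¹⁰)^(1/4) = 384 K.

T_eq ≈ 384 K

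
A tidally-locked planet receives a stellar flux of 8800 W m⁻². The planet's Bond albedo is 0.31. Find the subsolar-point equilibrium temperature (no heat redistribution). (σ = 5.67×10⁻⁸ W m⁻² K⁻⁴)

T_ss ≈ 572 K

At the subsolar point the surface absorbs S(1−A) and emits σT⁴ per unit area — no factor of 4, since only the local patch is in balance.
T = [8800 × 0.69 / 5.67×10⁻⁸]^(1/4) = (1.07×10¹¹)^(1/4) = 572 K.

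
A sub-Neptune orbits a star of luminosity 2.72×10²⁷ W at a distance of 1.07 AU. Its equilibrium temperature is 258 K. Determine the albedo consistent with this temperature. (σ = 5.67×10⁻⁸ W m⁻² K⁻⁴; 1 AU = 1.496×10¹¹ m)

A ≈ 0.88

d = 1.07 AU = 1.60×10¹¹ m.
Flux: S = L/(4πd²) = 2.72×10²⁷/(4π×(1.60×10¹¹)²) = 8450 W m⁻².
From T_eq⁴ = S(1−A)/(4σ): 1−A = 4σT_eq⁴/S.
1−A = 4 × 5.67×10⁻⁸ × (258)⁴ / 8450 = 0.119.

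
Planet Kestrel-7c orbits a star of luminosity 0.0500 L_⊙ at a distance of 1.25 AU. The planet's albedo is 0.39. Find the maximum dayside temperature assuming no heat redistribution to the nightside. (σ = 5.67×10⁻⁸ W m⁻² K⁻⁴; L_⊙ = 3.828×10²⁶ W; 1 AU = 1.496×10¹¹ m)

T_ss ≈ 147 K

d = 1.25 AU = 1.87×10¹¹ m.
L = 0.0500 × 3.828×10²⁶ = 1.91×10²⁵ W.
Flux: S = L/(4πd²) = 1.91×10²⁵/(4π×(1.87×10¹¹)²) = 43.6 W m⁻².
With no redistribution each surface element balances locally: S(1−A) = σT⁴.
T = [43.6 × 0.61 / 5.67×10⁻⁸]^(1/4) = (4.69×10⁸)^(1/4) = 147 K.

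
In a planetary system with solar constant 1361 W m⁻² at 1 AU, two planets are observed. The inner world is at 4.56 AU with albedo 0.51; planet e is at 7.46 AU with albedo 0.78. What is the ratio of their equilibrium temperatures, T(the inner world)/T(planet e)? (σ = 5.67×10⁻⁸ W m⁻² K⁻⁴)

T₁/T₂ ≈ 1.563

T_eq = [S₀(1−A)/(4σd²)]^(1/4), so T ∝ (1−A)^(1/4) / √d.
T₁ = [1361×0.49/(4×5.67×10⁻⁸×4.56²)]^(1/4) = 109.05 K.
T₂ = [1361×0.22/(4×5.67×10⁻⁸×7.46²)]^(1/4) = 69.79 K.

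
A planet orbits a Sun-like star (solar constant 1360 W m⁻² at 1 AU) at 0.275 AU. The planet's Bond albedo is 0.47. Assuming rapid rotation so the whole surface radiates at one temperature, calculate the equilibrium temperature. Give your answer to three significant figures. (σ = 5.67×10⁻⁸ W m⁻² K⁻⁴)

Flux at 0.275 AU: S = 1360/0.275² = 1.80×10⁴ W m⁻².
Energy balance: absorbed = emitted ⇒ πR²·S(1−A) = 4πR²·σT_eq⁴, so T_eq⁴ = S(1−A)/(4σ).
T_eq = [1.80×10⁴ × 0.53 / (4 × 5.67×10⁻⁸)]^(1/4) = (4.20×10¹⁰)^(1/4) = 453 K.

T_eq ≈ 453 K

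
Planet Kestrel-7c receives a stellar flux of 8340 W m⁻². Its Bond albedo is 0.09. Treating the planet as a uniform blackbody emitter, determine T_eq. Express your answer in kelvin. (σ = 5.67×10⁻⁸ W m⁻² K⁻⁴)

Energy balance: absorbed = emitted ⇒ πR²·S(1−A) = 4πR²·σT_eq⁴, so T_eq⁴ = S(1−A)/(4σ).
T_eq = [8340 × 0.91 / (4 × 5.67×10⁻⁸)]^(1/4) = (3.35×10¹⁰)^(1/4) = 428 K.

T_eq ≈ 428 K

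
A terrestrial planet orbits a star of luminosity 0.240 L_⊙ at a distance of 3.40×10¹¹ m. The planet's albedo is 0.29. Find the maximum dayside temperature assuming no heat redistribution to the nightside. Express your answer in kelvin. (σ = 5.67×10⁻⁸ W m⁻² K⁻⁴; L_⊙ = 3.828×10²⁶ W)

T_ss ≈ 168 K

L = 0.240 × 3.828×10²⁶ = 9.19×10²⁵ W.
Flux: S = L/(4πd²) = 9.19×10²⁵/(4π×(3.40×10¹¹)²) = 63.2 W m⁻².
With no redistribution each surface element balances locally: S(1−A) = σT⁴.
T = [63.2 × 0.71 / 5.67×10⁻⁸]^(1/4) = (7.92×10⁸)^(1/4) = 168 K.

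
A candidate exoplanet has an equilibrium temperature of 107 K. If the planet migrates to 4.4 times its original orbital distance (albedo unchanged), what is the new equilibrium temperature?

T_eq ≈ 51.0 K

T_eq ∝ L^(1/4) · d^(−1/2).
T′ = 107 / 4.4^(1/2) = 51.0 K.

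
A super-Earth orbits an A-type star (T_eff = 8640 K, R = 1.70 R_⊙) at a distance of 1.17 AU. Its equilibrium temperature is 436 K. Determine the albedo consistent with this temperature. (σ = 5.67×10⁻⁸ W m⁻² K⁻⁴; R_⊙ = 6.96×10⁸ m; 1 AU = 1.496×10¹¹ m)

R_⋆ = 1.70 × 6.96×10⁸ = 1.18×10⁹ m.
d = 1.17 AU = 1.75×10¹¹ m.
L = 4πR_⋆²σT_⋆⁴ = 4π(1.18×10⁹)² × 5.67×10⁻⁸ × (8640)⁴ = 5.56×10²⁷ W.
S = L/(4πd²) = 1.44×10⁴ W m⁻².
From T_eq⁴ = S(1−A)/(4σ): 1−A = 4σT_eq⁴/S.
1−A = 4 × 5.67×10⁻⁸ × (436)⁴ / 1.44×10⁴ = 0.568.

A ≈ 0.43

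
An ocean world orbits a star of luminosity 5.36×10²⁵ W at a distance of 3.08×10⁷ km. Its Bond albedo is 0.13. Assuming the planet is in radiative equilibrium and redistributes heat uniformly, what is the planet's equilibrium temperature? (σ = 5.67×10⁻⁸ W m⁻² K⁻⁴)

T_eq ≈ 362 K

d = 3.08×10⁷ km = 3.08×10¹⁰ m.
Flux: S = L/(4πd²) = 5.36×10²⁵/(4π×(3.08×10¹⁰)²) = 4500 W m⁻².
Energy balance: absorbed = emitted ⇒ πR²·S(1−A) = 4πR²·σT_eq⁴, so T_eq⁴ = S(1−A)/(4σ).
T_eq = [4500 × 0.87 / (4 × 5.67×10⁻⁸)]^(1/4) = (1.72×10¹⁰)^(1/4) = 362 K.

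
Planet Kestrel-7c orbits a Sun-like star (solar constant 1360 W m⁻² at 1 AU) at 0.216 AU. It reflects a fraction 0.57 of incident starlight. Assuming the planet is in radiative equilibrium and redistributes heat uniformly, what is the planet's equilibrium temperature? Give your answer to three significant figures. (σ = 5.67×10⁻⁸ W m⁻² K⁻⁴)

T_eq ≈ 485 K

Flux at 0.216 AU: S = 1360/0.216² = 2.91×10⁴ W m⁻².
Energy balance: absorbed = emitted ⇒ πR²·S(1−A) = 4πR²·σT_eq⁴, so T_eq⁴ = S(1−A)/(4σ).
T_eq = [2.91×10⁴ × 0.43 / (4 × 5.67×10⁻⁸)]^(1/4) = (5.53×10¹⁰)^(1/4) = 485 K.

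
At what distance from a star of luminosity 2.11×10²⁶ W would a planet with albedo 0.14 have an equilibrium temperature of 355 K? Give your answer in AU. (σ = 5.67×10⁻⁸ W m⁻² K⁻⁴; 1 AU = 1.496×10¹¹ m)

From T_eq⁴ = L(1−A)/(16πσd²): d = √[L(1−A)/(16πσT_eq⁴)].
d = √[2.11×10²⁶ × 0.86 / (16π × 5.67×10⁻⁸ × (355)⁴)] = 6.33×10¹⁰ m = 0.423 AU.

d ≈ 0.423 AU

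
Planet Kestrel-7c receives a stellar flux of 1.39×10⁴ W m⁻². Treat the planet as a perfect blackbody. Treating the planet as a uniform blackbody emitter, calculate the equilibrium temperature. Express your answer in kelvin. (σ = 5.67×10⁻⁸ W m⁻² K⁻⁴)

T_eq ≈ 498 K

Energy balance: absorbed = emitted ⇒ πR²·S(1−A) = 4πR²·σT_eq⁴, so T_eq⁴ = S(1−A)/(4σ).
T_eq = [1.39×10⁴ × 1.00 / (4 × 5.67×10⁻⁸)]^(1/4) = (6.13×10¹⁰)^(1/4) = 498 K.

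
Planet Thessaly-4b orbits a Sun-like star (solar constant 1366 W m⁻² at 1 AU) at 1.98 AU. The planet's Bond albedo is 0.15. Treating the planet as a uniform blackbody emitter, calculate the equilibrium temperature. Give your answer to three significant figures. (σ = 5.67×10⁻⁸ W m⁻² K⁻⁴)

T_eq ≈ 190 K

Flux at 1.98 AU: S = 1366/1.98² = 348 W m⁻².
Energy balance: absorbed = emitted ⇒ πR²·S(1−A) = 4πR²·σT_eq⁴, so T_eq⁴ = S(1−A)/(4σ).
T_eq = [348 × 0.85 / (4 × 5.67×10⁻⁸)]^(1/4) = (1.31×10⁹)^(1/4) = 190 K.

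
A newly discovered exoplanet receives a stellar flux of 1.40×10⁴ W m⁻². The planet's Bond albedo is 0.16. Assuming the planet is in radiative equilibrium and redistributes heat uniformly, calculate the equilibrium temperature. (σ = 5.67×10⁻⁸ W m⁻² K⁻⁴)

Energy balance: absorbed = emitted ⇒ πR²·S(1−A) = 4πR²·σT_eq⁴, so T_eq⁴ = S(1−A)/(4σ).
T_eq = [1.40×10⁴ × 0.84 / (4 × 5.67×10⁻⁸)]^(1/4) = (5.19×10¹⁰)^(1/4) = 477 K.

T_eq ≈ 477 K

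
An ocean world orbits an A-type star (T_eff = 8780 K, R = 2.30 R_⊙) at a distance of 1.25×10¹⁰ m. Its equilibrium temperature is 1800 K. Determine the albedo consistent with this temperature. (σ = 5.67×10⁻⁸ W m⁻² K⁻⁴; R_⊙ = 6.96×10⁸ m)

A ≈ 0.57

R_⋆ = 2.30 × 6.96×10⁸ = 1.60×10⁹ m.
L = 4πR_⋆²σT_⋆⁴ = 4π(1.60×10⁹)² × 5.67×10⁻⁸ × (8780)⁴ = 1.09×10²⁸ W.
S = L/(4πd²) = 5.53×10⁶ W m⁻².
From T_eq⁴ = S(1−A)/(4σ): 1−A = 4σT_eq⁴/S.
1−A = 4 × 5.67×10⁻⁸ × (1800)⁴ / 5.53×10⁶ = 0.431.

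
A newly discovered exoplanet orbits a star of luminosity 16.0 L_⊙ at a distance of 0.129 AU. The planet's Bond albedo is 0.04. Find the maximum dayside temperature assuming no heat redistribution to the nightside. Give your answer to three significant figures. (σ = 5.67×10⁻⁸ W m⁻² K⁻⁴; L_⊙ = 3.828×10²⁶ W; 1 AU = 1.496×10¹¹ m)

d = 0.129 AU = 1.93×10¹⁰ m.
L = 16.0 × 3.828×10²⁶ = 6.12×10²⁷ W.
Flux: S = L/(4πd²) = 6.12×10²⁷/(4π×(1.93×10¹⁰)²) = 1.31×10⁶ W m⁻².
With no redistribution each surface element balances locally: S(1−A) = σT⁴.
T = [1.31×10⁶ × 0.96 / 5.67×10⁻⁸]^(1/4) = (2.22×10¹³)^(1/4) = 2170 K.

T_ss ≈ 2170 K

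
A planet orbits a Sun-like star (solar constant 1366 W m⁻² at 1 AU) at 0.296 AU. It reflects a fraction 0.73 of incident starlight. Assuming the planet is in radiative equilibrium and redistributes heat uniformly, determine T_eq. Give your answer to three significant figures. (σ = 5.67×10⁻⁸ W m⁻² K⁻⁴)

T_eq ≈ 369 K

Flux at 0.296 AU: S = 1366/0.296² = 1.56×10⁴ W m⁻².
Energy balance: absorbed = emitted ⇒ πR²·S(1−A) = 4πR²·σT_eq⁴, so T_eq⁴ = S(1−A)/(4σ).
T_eq = [1.56×10⁴ × 0.27 / (4 × 5.67×10⁻⁸)]^(1/4) = (1.86×10¹⁰)^(1/4) = 369 K.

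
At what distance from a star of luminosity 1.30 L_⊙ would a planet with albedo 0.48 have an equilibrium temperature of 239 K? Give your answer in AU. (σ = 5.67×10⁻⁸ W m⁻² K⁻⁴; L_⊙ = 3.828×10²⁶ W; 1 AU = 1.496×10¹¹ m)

L = 1.30 × 3.828×10²⁶ = 4.98×10²⁶ W.
From T_eq⁴ = L(1−A)/(16πσd²): d = √[L(1−A)/(16πσT_eq⁴)].
d = √[4.98×10²⁶ × 0.52 / (16π × 5.67×10⁻⁸ × (239)⁴)] = 1.67×10¹¹ m = 1.12 AU.

d ≈ 1.12 AU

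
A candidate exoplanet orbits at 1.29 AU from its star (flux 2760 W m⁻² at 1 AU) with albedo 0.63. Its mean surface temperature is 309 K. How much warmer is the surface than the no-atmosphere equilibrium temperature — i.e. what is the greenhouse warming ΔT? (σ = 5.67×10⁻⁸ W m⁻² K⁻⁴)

ΔT ≈ 80.9 K

S = 2760/1.29² = 1659 W m⁻².
T_eq = [S(1−A)/(4σ)]^(1/4) = [1659×0.37/(4×5.67×10⁻⁸)]^(1/4) = 228.1 K.
ΔT = T_surf − T_eq = 309 − 228.1.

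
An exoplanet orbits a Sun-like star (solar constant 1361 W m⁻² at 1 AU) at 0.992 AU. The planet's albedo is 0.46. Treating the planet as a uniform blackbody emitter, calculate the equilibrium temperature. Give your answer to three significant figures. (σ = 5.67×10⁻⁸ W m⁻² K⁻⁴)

T_eq ≈ 240 K

Flux at 0.992 AU: S = 1361/0.992² = 1380 W m⁻².
Energy balance: absorbed = emitted ⇒ πR²·S(1−A) = 4πR²·σT_eq⁴, so T_eq⁴ = S(1−A)/(4σ).
T_eq = [1380 × 0.54 / (4 × 5.67×10⁻⁸)]^(1/4) = (3.29×10⁹)^(1/4) = 240 K.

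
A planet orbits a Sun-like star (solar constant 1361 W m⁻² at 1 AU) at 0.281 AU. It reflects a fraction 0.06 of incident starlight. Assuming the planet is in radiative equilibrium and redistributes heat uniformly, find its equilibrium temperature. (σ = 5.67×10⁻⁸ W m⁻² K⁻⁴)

T_eq ≈ 517 K

Flux at 0.281 AU: S = 1361/0.281² = 1.72×10⁴ W m⁻².
Energy balance: absorbed = emitted ⇒ πR²·S(1−A) = 4πR²·σT_eq⁴, so T_eq⁴ = S(1−A)/(4σ).
T_eq = [1.72×10⁴ × 0.94 / (4 × 5.67×10⁻⁸)]^(1/4) = (7.14×10¹⁰)^(1/4) = 517 K.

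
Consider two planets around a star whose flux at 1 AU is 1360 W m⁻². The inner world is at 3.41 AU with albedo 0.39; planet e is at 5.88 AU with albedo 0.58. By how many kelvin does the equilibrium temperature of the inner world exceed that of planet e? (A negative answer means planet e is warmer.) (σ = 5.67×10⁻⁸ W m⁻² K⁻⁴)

T_eq = [S₀(1−A)/(4σd²)]^(1/4), so T ∝ (1−A)^(1/4) / √d.
T₁ = [1360×0.61/(4×5.67×10⁻⁸×3.41²)]^(1/4) = 133.18 K.
T₂ = [1360×0.42/(4×5.67×10⁻⁸×5.88²)]^(1/4) = 92.38 K.

ΔT ≈ 40.8 K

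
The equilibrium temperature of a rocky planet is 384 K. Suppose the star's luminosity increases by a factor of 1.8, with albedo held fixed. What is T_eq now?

T_eq ∝ L^(1/4) · d^(−1/2).
T′ = 384 × 1.8^(1/4) = 445 K.

T_eq ≈ 445 K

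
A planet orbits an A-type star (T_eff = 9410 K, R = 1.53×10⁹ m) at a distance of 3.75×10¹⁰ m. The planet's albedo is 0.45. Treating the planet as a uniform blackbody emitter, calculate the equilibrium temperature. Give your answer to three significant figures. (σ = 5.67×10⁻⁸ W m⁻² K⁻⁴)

L = 4πR_⋆²σT_⋆⁴ = 4π(1.53×10⁹)² × 5.67×10⁻⁸ × (9410)⁴ = 1.31×10²⁸ W.
S = L/(4πd²) = 7.40×10⁵ W m⁻².
Energy balance: absorbed = emitted ⇒ πR²·S(1−A) = 4πR²·σT_eq⁴, so T_eq⁴ = S(1−A)/(4σ).
T_eq = [7.40×10⁵ × 0.55 / (4 × 5.67×10⁻⁸)]^(1/4) = (1.79×10¹²)^(1/4) = 1160 K.

T_eq ≈ 1160 K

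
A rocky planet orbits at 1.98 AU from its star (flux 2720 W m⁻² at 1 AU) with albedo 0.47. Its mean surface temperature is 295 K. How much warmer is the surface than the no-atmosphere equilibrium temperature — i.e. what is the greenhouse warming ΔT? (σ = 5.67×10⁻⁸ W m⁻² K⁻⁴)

ΔT ≈ 94.3 K

S = 2720/1.98² = 693.8 W m⁻².
T_eq = [S(1−A)/(4σ)]^(1/4) = [693.8×0.53/(4×5.67×10⁻⁸)]^(1/4) = 200.7 K.
ΔT = T_surf − T_eq = 295 − 200.7.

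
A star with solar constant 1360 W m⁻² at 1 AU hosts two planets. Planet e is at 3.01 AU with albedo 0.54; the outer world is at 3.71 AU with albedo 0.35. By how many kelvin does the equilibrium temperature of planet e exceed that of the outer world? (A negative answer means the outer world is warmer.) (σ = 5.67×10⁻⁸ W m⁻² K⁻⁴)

ΔT ≈ 2.4 K

T_eq = [S₀(1−A)/(4σd²)]^(1/4), so T ∝ (1−A)^(1/4) / √d.
T₁ = [1360×0.46/(4×5.67×10⁻⁸×3.01²)]^(1/4) = 132.09 K.
T₂ = [1360×0.65/(4×5.67×10⁻⁸×3.71²)]^(1/4) = 129.72 K.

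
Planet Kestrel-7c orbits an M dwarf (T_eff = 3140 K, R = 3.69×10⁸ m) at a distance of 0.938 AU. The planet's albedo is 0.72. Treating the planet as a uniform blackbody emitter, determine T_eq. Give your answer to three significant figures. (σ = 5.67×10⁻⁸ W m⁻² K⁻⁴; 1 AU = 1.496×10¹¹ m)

T_eq ≈ 82.8 K

d = 0.938 AU = 1.40×10¹¹ m.
L = 4πR_⋆²σT_⋆⁴ = 4π(3.69×10⁸)² × 5.67×10⁻⁸ × (3140)⁴ = 9.43×10²⁴ W.
S = L/(4πd²) = 38.1 W m⁻².
Energy balance: absorbed = emitted ⇒ πR²·S(1−A) = 4πR²·σT_eq⁴, so T_eq⁴ = S(1−A)/(4σ).
T_eq = [38.1 × 0.28 / (4 × 5.67×10⁻⁸)]^(1/4) = (4.71×10⁷)^(1/4) = 82.8 K.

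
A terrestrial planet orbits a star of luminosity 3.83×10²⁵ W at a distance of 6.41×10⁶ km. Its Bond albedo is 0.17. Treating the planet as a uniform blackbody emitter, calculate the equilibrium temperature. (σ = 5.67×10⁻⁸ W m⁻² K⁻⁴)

T_eq ≈ 722 K

d = 6.41×10⁶ km = 6.41×10⁹ m.
Flux: S = L/(4πd²) = 3.83×10²⁵/(4π×(6.41×10⁹)²) = 7.42×10⁴ W m⁻².
Energy balance: absorbed = emitted ⇒ πR²·S(1−A) = 4πR²·σT_eq⁴, so T_eq⁴ = S(1−A)/(4σ).
T_eq = [7.42×10⁴ × 0.83 / (4 × 5.67×10⁻⁸)]^(1/4) = (2.71×10¹¹)^(1/4) = 722 K.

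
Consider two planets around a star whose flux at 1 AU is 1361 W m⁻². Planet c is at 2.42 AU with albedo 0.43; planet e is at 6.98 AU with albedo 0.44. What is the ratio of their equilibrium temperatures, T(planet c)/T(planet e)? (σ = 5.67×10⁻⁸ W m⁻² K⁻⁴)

T₁/T₂ ≈ 1.706

T_eq = [S₀(1−A)/(4σd²)]^(1/4), so T ∝ (1−A)^(1/4) / √d.
T₁ = [1361×0.57/(4×5.67×10⁻⁸×2.42²)]^(1/4) = 155.46 K.
T₂ = [1361×0.56/(4×5.67×10⁻⁸×6.98²)]^(1/4) = 91.13 K.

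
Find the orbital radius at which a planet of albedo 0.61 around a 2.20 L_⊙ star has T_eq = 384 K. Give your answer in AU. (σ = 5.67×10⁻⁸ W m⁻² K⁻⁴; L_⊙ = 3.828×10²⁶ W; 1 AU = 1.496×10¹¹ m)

d ≈ 0.487 AU

L = 2.20 × 3.828×10²⁶ = 8.42×10²⁶ W.
From T_eq⁴ = L(1−A)/(16πσd²): d = √[L(1−A)/(16πσT_eq⁴)].
d = √[8.42×10²⁶ × 0.39 / (16π × 5.67×10⁻⁸ × (384)⁴)] = 7.28×10¹⁰ m = 0.487 AU.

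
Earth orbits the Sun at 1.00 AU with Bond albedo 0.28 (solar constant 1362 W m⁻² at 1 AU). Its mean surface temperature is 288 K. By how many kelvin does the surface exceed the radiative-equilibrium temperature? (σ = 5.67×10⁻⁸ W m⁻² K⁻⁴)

ΔT ≈ 31.6 K

S = 1362/1.00² = 1362 W m⁻².
T_eq = [S(1−A)/(4σ)]^(1/4) = [1362×0.72/(4×5.67×10⁻⁸)]^(1/4) = 256.4 K.
ΔT = T_surf − T_eq = 288 − 256.4.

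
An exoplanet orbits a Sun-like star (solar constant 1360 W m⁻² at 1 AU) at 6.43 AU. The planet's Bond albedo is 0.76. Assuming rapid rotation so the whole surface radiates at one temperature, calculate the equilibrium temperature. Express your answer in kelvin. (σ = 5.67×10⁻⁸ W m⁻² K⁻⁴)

T_eq ≈ 76.8 K

Flux at 6.43 AU: S = 1360/6.43² = 32.9 W m⁻².
Energy balance: absorbed = emitted ⇒ πR²·S(1−A) = 4πR²·σT_eq⁴, so T_eq⁴ = S(1−A)/(4σ).
T_eq = [32.9 × 0.24 / (4 × 5.67×10⁻⁸)]^(1/4) = (3.48×10⁷)^(1/4) = 76.8 K.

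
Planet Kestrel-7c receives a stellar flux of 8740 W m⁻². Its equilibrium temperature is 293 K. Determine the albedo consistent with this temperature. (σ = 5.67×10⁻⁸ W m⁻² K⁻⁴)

A ≈ 0.81

From T_eq⁴ = S(1−A)/(4σ): 1−A = 4σT_eq⁴/S.
1−A = 4 × 5.67×10⁻⁸ × (293)⁴ / 8740 = 0.191.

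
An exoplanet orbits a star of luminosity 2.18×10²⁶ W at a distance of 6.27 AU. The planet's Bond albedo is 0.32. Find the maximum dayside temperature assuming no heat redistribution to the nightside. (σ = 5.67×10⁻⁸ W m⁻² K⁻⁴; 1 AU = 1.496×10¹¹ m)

d = 6.27 AU = 9.38×10¹¹ m.
Flux: S = L/(4πd²) = 2.18×10²⁶/(4π×(9.38×10¹¹)²) = 19.7 W m⁻².
With no redistribution each surface element balances locally: S(1−A) = σT⁴.
T = [19.7 × 0.68 / 5.67×10⁻⁸]^(1/4) = (2.36×10⁸)^(1/4) = 124 K.

T_ss ≈ 124 K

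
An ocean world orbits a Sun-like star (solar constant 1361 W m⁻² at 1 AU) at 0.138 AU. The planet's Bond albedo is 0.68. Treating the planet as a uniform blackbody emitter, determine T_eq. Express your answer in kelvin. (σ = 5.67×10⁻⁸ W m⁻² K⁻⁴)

Flux at 0.138 AU: S = 1361/0.138² = 7.15×10⁴ W m⁻².
Energy balance: absorbed = emitted ⇒ πR²·S(1−A) = 4πR²·σT_eq⁴, so T_eq⁴ = S(1−A)/(4σ).
T_eq = [7.15×10⁴ × 0.32 / (4 × 5.67×10⁻⁸)]^(1/4) = (1.01×10¹¹)^(1/4) = 564 K.

T_eq ≈ 564 K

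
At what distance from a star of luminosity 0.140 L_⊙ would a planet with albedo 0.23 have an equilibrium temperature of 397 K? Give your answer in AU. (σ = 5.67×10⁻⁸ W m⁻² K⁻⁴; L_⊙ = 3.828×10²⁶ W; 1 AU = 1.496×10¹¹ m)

d ≈ 0.161 AU

L = 0.140 × 3.828×10²⁶ = 5.36×10²⁵ W.
From T_eq⁴ = L(1−A)/(16πσd²): d = √[L(1−A)/(16πσT_eq⁴)].
d = √[5.36×10²⁵ × 0.77 / (16π × 5.67×10⁻⁸ × (397)⁴)] = 2.41×10¹⁰ m = 0.161 AU.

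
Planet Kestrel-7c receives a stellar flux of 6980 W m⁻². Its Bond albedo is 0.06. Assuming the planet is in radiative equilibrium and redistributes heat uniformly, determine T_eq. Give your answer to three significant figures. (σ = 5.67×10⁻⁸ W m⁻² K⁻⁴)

T_eq ≈ 412 K

Energy balance: absorbed = emitted ⇒ πR²·S(1−A) = 4πR²·σT_eq⁴, so T_eq⁴ = S(1−A)/(4σ).
T_eq = [6980 × 0.94 / (4 × 5.67×10⁻⁸)]^(1/4) = (2.89×10¹⁰)^(1/4) = 412 K.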